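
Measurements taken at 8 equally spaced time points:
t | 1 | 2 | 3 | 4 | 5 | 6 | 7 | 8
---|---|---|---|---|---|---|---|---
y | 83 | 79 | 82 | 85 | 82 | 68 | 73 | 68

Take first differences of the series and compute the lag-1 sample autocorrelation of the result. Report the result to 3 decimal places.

-0.321

First differences Δy: -4, 3, 3, -3, -14, 5, -5
Mean of differences = -2.1429
Numerator Σ(Δy_t−Δȳ)(Δy_{t+1}−Δȳ) = -82.4490
Denominator Σ(Δy_t−Δȳ)² = 256.8571
r_1(Δy) = -82.4490 / 256.8571 = -0.321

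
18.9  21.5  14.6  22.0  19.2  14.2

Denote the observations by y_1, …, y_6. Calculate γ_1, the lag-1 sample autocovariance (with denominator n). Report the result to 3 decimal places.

Mean ȳ = (18.9 + 21.5 + 14.6 + 22.0 + 19.2 + 14.2)/6 = 18.4000
Σ_{t=1}^{5}(y_t−ȳ)(y_{t+1}−ȳ) = -24.3900
γ_1 = -24.3900 / 6 = -4.065

-4.065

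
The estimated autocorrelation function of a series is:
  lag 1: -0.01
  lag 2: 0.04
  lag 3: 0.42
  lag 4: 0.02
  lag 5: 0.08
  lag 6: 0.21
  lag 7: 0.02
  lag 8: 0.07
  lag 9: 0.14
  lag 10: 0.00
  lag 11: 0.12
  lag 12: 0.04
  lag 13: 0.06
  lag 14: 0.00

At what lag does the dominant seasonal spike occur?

3

The largest autocorrelation is r_3 = 0.42, with a weaker echo at lag 6 (0.21); the remaining lags stay at or below 0.14.
The dominant spike at lag 3 indicates a seasonal period of 3.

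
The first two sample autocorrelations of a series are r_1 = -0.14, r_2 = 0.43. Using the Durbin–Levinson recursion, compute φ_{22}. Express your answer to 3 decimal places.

0.419

φ_{22} = (r_2 − r_1²) / (1 − r_1²)
r_1² = (-0.14)² = 0.0196
Numerator = 0.43 − 0.0196 = 0.4104; denominator = 1 − 0.0196 = 0.9804
φ_{22} = 0.4104 / 0.9804 = 0.419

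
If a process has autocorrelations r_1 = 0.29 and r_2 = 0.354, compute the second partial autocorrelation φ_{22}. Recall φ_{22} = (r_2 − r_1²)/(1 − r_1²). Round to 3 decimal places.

φ_{22} = (r_2 − r_1²) / (1 − r_1²)
r_1² = (0.29)² = 0.0841
Numerator = 0.354 − 0.0841 = 0.2699; denominator = 1 − 0.0841 = 0.9159
φ_{22} = 0.2699 / 0.9159 = 0.295

0.295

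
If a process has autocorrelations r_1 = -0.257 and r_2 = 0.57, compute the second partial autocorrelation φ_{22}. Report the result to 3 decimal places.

0.540

φ_{22} = (r_2 − r_1²) / (1 − r_1²)
r_1² = (-0.257)² = 0.066049
Numerator = 0.57 − 0.0660 = 0.5040; denominator = 1 − 0.0660 = 0.9340
φ_{22} = 0.5040 / 0.9340 = 0.540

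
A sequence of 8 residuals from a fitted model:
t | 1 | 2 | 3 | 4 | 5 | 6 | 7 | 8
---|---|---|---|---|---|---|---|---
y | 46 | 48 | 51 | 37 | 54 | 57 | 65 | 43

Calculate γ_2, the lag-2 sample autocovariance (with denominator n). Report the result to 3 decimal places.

-6.738

Mean ȳ = (46 + 48 + 51 + 37 + 54 + 57 + 65 + 43)/8 = 50.1250
Σ_{t=1}^{6}(y_t−ȳ)(y_{t+2}−ȳ) = -53.9063
γ_2 = -53.9063 / 8 = -6.738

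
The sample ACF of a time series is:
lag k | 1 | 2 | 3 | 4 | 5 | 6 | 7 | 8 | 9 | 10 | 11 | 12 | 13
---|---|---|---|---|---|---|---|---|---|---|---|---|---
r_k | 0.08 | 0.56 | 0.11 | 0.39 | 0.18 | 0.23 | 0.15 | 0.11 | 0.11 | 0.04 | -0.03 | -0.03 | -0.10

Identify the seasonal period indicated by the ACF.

The largest autocorrelation is r_2 = 0.56, with weaker echoes at lags 4 (0.39) and 6 (0.23); the remaining lags stay at or below 0.18.
The dominant spike at lag 2 indicates a seasonal period of 2.

2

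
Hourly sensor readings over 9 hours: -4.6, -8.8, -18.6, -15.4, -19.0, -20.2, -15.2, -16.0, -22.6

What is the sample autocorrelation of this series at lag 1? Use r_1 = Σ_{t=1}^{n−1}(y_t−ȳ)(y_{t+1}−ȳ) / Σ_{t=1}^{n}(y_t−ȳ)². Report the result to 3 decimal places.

0.269

Mean ȳ = (-4.6 − 8.8 − 18.6 − 15.4 − 19.0 − 20.2 − 15.2 − 16.0 − 22.6)/9 = -15.6000
Numerator Σ_{t=1}^{8}(y_t−ȳ)(y_{t+1}−ȳ) = 69.5600
Denominator Σ(y_t−ȳ)² = 258.3200
r_1 = 69.5600 / 258.3200 = 0.269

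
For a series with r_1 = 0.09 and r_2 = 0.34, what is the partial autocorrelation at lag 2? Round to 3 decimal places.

0.335

φ_{22} = (r_2 − r_1²) / (1 − r_1²)
r_1² = (0.09)² = 0.0081
Numerator = 0.34 − 0.0081 = 0.3319; denominator = 1 − 0.0081 = 0.9919
φ_{22} = 0.3319 / 0.9919 = 0.335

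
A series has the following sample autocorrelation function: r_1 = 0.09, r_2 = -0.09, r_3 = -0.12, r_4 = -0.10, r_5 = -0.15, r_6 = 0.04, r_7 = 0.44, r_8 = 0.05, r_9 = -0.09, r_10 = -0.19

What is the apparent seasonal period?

7

The largest autocorrelation is r_7 = 0.44; the remaining lags stay at or below 0.09.
The dominant spike at lag 7 indicates a seasonal period of 7.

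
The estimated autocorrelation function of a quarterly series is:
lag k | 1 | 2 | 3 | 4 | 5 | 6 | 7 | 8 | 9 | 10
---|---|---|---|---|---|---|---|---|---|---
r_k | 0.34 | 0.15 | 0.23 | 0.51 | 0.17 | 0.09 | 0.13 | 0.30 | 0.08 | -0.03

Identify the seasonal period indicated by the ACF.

The largest autocorrelation is r_4 = 0.51; the remaining lags stay at or below 0.34. The elevated value at lag 1 (0.34), dropping to 0.15 at lag 2, reflects decaying short-term dependence rather than seasonality.
The dominant spike at lag 4 indicates a seasonal period of 4.

4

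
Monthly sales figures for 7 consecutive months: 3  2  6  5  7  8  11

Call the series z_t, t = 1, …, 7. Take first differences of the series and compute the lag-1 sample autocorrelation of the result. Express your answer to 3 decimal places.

-0.693

First differences Δz: -1, 4, -1, 2, 1, 3
Mean of differences = 1.3333
Numerator Σ(Δz_t−Δz̄)(Δz_{t+1}−Δz̄) = -14.7778
Denominator Σ(Δz_t−Δz̄)² = 21.3333
r_1(Δz) = -14.7778 / 21.3333 = -0.693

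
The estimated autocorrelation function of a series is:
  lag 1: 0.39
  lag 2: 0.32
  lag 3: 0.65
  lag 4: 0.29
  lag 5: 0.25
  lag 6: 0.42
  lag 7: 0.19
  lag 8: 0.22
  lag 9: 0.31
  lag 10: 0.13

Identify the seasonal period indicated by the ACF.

3

The largest autocorrelation is r_3 = 0.65, with a weaker echo at lag 6 (0.42); the remaining lags stay at or below 0.39. The elevated value at lag 1 (0.39), dropping to 0.32 at lag 2, reflects decaying short-term dependence rather than seasonality.
The dominant spike at lag 3 indicates a seasonal period of 3.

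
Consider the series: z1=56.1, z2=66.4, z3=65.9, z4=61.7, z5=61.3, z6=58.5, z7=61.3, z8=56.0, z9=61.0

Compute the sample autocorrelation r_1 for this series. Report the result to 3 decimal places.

0.009

Mean z̄ = (56.1 + 66.4 + 65.9 + 61.7 + 61.3 + 58.5 + 61.3 + 56.0 + 61.0)/9 = 60.9111
Numerator Σ_{t=1}^{8}(z_t−z̄)(z_{t+1}−z̄) = 0.9965
Denominator Σ(z_t−z̄)² = 109.0289
r_1 = 0.9965 / 109.0289 = 0.009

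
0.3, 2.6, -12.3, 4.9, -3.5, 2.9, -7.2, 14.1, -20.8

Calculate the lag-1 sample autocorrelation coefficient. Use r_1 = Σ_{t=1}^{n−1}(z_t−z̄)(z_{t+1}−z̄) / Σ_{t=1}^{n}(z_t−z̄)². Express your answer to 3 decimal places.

Mean z̄ = (0.3 + 2.6 − 12.3 + 4.9 − 3.5 + 2.9 − 7.2 + 14.1 − 20.8)/9 = -2.1111
Numerator Σ_{t=1}^{8}(z_t−z̄)(z_{t+1}−z̄) = -535.7401
Denominator Σ(z_t−z̄)² = 845.9889
r_1 = -535.7401 / 845.9889 = -0.633

-0.633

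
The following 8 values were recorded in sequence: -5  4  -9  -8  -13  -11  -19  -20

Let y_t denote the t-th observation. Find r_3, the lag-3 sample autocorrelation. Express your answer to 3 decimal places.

-0.051

Mean ȳ = (-5 + 4 − 9 − 8 − 13 − 11 − 19 − 20)/8 = -10.1250
Deviations from mean: 5.1250, 14.1250, 1.1250, 2.1250, -2.8750, -0.8750, -8.8750, -9.8750
Numerator Σ_{t=1}^{5}(y_t−ȳ)(y_{t+3}−ȳ) = -21.1719
Denominator Σ(y_t−ȳ)² = 416.8750
r_3 = -21.1719 / 416.8750 = -0.051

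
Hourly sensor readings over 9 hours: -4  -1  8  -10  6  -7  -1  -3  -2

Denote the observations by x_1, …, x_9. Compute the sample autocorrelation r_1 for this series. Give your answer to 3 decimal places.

Mean x̄ = (-4 − 1 + 8 − 10 + 6 − 7 − 1 − 3 − 2)/9 = -1.5556
Numerator Σ_{t=1}^{8}(x_t−x̄)(x_{t+1}−x̄) = -184.8642
Denominator Σ(x_t−x̄)² = 258.2222
r_1 = -184.8642 / 258.2222 = -0.716

-0.716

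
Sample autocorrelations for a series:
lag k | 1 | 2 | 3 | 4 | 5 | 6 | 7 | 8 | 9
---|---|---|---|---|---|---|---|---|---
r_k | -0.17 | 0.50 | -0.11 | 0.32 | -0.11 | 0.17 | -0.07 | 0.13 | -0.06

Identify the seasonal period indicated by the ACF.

2

The largest autocorrelation is r_2 = 0.50, with weaker echoes at lags 4 (0.32) and 6 (0.17); the remaining lags stay at or below 0.13.
The dominant spike at lag 2 indicates a seasonal period of 2.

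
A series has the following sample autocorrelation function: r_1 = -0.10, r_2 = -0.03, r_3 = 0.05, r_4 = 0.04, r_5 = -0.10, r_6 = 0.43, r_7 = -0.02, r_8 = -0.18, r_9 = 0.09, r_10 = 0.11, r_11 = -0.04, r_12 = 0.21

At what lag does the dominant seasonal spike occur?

6

The largest autocorrelation is r_6 = 0.43, with a weaker echo at lag 12 (0.21); the remaining lags stay at or below 0.11.
The dominant spike at lag 6 indicates a seasonal period of 6.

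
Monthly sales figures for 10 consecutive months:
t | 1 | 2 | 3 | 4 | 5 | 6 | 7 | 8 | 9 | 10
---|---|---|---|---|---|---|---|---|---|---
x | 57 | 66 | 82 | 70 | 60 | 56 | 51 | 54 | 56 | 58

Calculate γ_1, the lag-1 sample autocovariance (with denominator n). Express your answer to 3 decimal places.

Mean x̄ = (57 + 66 + 82 + 70 + 60 + 56 + 51 + 54 + 56 + 58)/10 = 61.0000
Σ_{t=1}^{9}(x_t−x̄)(x_{t+1}−x̄) = 440.0000
γ_1 = 440.0000 / 10 = 44.000

44.000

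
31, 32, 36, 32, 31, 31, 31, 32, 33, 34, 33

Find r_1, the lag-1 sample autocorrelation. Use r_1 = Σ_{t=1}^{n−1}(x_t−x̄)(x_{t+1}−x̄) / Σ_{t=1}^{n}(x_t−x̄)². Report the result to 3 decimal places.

Mean x̄ = (31 + 32 + 36 + 32 + 31 + 31 + 31 + 32 + 33 + 34 + 33)/11 = 32.3636
Numerator Σ_{t=1}^{10}(x_t−x̄)(x_{t+1}−x̄) = 4.4132
Denominator Σ(x_t−x̄)² = 24.5455
r_1 = 4.4132 / 24.5455 = 0.180

0.180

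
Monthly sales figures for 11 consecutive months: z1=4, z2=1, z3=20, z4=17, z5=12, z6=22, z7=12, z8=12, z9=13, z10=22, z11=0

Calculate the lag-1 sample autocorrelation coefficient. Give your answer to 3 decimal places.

Mean z̄ = (4 + 1 + 20 + 17 + 12 + 22 + 12 + 12 + 13 + 22 + 0)/11 = 12.2727
Numerator Σ_{t=1}^{10}(z_t−z̄)(z_{t+1}−z̄) = -76.3471
Denominator Σ(z_t−z̄)² = 618.1818
r_1 = -76.3471 / 618.1818 = -0.124

-0.124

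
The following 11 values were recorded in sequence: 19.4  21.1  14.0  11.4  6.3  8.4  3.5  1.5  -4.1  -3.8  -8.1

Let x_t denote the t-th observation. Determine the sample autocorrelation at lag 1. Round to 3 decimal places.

Mean x̄ = (19.4 + 21.1 + 14.0 + 11.4 + 6.3 + 8.4 + 3.5 + 1.5 − 4.1 − 3.8 − 8.1)/11 = 6.3273
Numerator Σ_{t=1}^{10}(x_t−x̄)(x_{t+1}−x̄) = 655.0256
Denominator Σ(x_t−x̄)² = 928.7618
r_1 = 655.0256 / 928.7618 = 0.705

0.705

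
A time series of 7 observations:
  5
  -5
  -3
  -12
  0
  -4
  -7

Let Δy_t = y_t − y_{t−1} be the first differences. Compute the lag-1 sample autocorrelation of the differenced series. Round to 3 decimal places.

-0.558

First differences Δy: -10, 2, -9, 12, -4, -3
Mean of differences = -2.0000
Numerator Σ(Δy_t−Δȳ)(Δy_{t+1}−Δȳ) = -184.0000
Denominator Σ(Δy_t−Δȳ)² = 330.0000
r_1(Δy) = -184.0000 / 330.0000 = -0.558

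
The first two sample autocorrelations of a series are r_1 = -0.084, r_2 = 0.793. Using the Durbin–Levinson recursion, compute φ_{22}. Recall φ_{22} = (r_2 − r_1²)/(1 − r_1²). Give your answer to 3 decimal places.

φ_{22} = (r_2 − r_1²) / (1 − r_1²)
r_1² = (-0.084)² = 0.007056
Numerator = 0.793 − 0.0071 = 0.7859; denominator = 1 − 0.0071 = 0.9929
φ_{22} = 0.7859 / 0.9929 = 0.792

0.792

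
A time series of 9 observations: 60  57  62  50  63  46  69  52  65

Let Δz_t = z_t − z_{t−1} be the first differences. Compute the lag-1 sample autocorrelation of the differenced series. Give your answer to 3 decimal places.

First differences Δz: -3, 5, -12, 13, -17, 23, -17, 13
Mean of differences = 0.6250
Numerator Σ(Δz_t−Δz̄)(Δz_{t+1}−Δz̄) = -1452.2656
Denominator Σ(Δz_t−Δz̄)² = 1619.8750
r_1(Δz) = -1452.2656 / 1619.8750 = -0.897

-0.897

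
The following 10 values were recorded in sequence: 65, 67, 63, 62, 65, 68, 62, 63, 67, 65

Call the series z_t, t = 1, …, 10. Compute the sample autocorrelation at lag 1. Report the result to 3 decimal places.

-0.142

Mean z̄ = (65 + 67 + 63 + 62 + 65 + 68 + 62 + 63 + 67 + 65)/10 = 64.7000
Numerator Σ_{t=1}^{9}(z_t−z̄)(z_{t+1}−z̄) = -5.9900
Denominator Σ(z_t−z̄)² = 42.1000
r_1 = -5.9900 / 42.1000 = -0.142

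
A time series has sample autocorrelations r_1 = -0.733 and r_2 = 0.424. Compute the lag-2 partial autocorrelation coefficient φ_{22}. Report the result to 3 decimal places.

-0.245

φ_{22} = (r_2 − r_1²) / (1 − r_1²)
r_1² = (-0.733)² = 0.537289
Numerator = 0.424 − 0.5373 = -0.1133; denominator = 1 − 0.5373 = 0.4627
φ_{22} = -0.1133 / 0.4627 = -0.245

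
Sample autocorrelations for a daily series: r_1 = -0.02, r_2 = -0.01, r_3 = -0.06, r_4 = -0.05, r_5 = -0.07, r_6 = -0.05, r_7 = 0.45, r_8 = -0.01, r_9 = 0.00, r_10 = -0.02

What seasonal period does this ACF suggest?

The largest autocorrelation is r_7 = 0.45; the remaining lags stay at or below 0.00.
The dominant spike at lag 7 indicates a seasonal period of 7.

7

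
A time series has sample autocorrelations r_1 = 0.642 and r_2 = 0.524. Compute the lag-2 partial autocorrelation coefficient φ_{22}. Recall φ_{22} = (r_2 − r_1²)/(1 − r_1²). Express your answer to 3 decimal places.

0.190

φ_{22} = (r_2 − r_1²) / (1 − r_1²)
r_1² = (0.642)² = 0.412164
Numerator = 0.524 − 0.4122 = 0.1118; denominator = 1 − 0.4122 = 0.5878
φ_{22} = 0.1118 / 0.5878 = 0.190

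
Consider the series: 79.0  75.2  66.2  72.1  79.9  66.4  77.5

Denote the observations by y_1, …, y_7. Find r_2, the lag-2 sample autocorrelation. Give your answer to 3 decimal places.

-0.273

Mean ȳ = (79.0 + 75.2 + 66.2 + 72.1 + 79.9 + 66.4 + 77.5)/7 = 73.7571
Numerator Σ_{t=1}^{5}(y_t−ȳ)(y_{t+2}−ȳ) = -53.2508
Denominator Σ(y_t−ȳ)² = 195.2971
r_2 = -53.2508 / 195.2971 = -0.273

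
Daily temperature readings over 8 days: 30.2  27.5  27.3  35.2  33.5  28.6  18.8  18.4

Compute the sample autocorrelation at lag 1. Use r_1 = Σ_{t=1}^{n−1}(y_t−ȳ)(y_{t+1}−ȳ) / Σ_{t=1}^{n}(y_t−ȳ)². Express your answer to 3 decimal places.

Mean ȳ = (30.2 + 27.5 + 27.3 + 35.2 + 33.5 + 28.6 + 18.8 + 18.4)/8 = 27.4375
Numerator Σ_{t=1}^{7}(y_t−ȳ)(y_{t+1}−ȳ) = 121.2248
Denominator Σ(y_t−ȳ)² = 262.2988
r_1 = 121.2248 / 262.2988 = 0.462

0.462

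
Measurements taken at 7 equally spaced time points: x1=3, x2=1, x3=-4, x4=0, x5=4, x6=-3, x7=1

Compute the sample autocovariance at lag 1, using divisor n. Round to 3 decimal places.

Mean x̄ = (3 + 1 − 4 + 0 + 4 − 3 + 1)/7 = 0.2857
Σ_{t=1}^{6}(x_t−x̄)(x_{t+1}−x̄) = -15.5102
γ_1 = -15.5102 / 7 = -2.216

-2.216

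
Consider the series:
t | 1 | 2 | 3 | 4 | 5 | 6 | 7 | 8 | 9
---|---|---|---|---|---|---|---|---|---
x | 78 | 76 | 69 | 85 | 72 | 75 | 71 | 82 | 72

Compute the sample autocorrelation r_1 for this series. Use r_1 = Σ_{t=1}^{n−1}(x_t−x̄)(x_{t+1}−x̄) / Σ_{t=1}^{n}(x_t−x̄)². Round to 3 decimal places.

-0.641

Mean x̄ = (78 + 76 + 69 + 85 + 72 + 75 + 71 + 82 + 72)/9 = 75.5556
Numerator Σ_{t=1}^{8}(x_t−x̄)(x_{t+1}−x̄) = -145.0864
Denominator Σ(x_t−x̄)² = 226.2222
r_1 = -145.0864 / 226.2222 = -0.641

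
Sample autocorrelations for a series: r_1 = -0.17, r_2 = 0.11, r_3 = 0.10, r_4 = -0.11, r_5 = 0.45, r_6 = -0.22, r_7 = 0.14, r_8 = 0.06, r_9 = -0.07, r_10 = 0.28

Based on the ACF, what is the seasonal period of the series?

The largest autocorrelation is r_5 = 0.45, with a weaker echo at lag 10 (0.28); the remaining lags stay at or below 0.14.
The dominant spike at lag 5 indicates a seasonal period of 5.

5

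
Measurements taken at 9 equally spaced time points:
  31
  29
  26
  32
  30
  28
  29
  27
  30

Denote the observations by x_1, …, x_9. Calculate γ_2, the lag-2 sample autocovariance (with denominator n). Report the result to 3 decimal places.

-1.114

Mean x̄ = (31 + 29 + 26 + 32 + 30 + 28 + 29 + 27 + 30)/9 = 29.1111
Σ_{t=1}^{7}(x_t−x̄)(x_{t+2}−x̄) = -10.0247
γ_2 = -10.0247 / 9 = -1.114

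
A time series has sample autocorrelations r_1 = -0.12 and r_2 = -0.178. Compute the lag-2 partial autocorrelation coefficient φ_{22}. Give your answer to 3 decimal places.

φ_{22} = (r_2 − r_1²) / (1 − r_1²)
r_1² = (-0.12)² = 0.0144
Numerator = -0.178 − 0.0144 = -0.1924; denominator = 1 − 0.0144 = 0.9856
φ_{22} = -0.1924 / 0.9856 = -0.195

-0.195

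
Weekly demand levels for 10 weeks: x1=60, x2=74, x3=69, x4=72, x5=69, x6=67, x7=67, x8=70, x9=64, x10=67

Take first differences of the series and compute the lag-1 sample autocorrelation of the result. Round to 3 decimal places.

-0.401

First differences Δx: 14, -5, 3, -3, -2, 0, 3, -6, 3
Mean of differences = 0.7778
Numerator Σ(Δx_t−Δx̄)(Δx_{t+1}−Δx̄) = -116.8272
Denominator Σ(Δx_t−Δx̄)² = 291.5556
r_1(Δx) = -116.8272 / 291.5556 = -0.401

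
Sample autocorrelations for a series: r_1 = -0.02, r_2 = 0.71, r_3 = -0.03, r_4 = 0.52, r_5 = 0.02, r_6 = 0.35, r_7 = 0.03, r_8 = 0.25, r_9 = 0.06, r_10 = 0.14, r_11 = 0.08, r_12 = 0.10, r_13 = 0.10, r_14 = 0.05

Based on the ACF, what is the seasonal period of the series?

The largest autocorrelation is r_2 = 0.71, with weaker echoes at lags 4 (0.52), 6 (0.35) and 8 (0.25); the remaining lags stay at or below 0.14.
The dominant spike at lag 2 indicates a seasonal period of 2.

2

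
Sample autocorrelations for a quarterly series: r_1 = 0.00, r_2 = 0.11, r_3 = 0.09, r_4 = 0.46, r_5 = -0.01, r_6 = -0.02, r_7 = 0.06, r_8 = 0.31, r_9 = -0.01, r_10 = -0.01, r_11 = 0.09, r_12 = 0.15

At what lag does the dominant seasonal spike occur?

4

The largest autocorrelation is r_4 = 0.46, with weaker echoes at lags 8 (0.31) and 12 (0.15); the remaining lags stay at or below 0.11.
The dominant spike at lag 4 indicates a seasonal period of 4.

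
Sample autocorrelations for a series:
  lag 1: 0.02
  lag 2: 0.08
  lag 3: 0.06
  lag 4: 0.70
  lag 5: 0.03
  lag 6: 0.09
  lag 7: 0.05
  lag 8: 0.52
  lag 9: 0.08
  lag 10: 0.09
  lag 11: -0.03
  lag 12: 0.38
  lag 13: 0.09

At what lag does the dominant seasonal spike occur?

The largest autocorrelation is r_4 = 0.70, with weaker echoes at lags 8 (0.52) and 12 (0.38); the remaining lags stay at or below 0.09.
The dominant spike at lag 4 indicates a seasonal period of 4.

4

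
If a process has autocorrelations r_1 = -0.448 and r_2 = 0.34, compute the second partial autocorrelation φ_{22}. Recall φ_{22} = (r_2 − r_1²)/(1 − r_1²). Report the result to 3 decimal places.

φ_{22} = (r_2 − r_1²) / (1 − r_1²)
r_1² = (-0.448)² = 0.200704
Numerator = 0.34 − 0.2007 = 0.1393; denominator = 1 − 0.2007 = 0.7993
φ_{22} = 0.1393 / 0.7993 = 0.174

0.174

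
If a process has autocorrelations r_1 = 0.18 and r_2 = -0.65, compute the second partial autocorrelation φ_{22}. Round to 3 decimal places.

φ_{22} = (r_2 − r_1²) / (1 − r_1²)
r_1² = (0.18)² = 0.0324
Numerator = -0.65 − 0.0324 = -0.6824; denominator = 1 − 0.0324 = 0.9676
φ_{22} = -0.6824 / 0.9676 = -0.705

-0.705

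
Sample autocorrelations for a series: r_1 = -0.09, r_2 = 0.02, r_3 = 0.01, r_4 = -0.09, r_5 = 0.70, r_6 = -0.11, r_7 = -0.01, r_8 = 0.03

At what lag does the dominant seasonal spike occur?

5

The largest autocorrelation is r_5 = 0.70; the remaining lags stay at or below 0.03.
The dominant spike at lag 5 indicates a seasonal period of 5.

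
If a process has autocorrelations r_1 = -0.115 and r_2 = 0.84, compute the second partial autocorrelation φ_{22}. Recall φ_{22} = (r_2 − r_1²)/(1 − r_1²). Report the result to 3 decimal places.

0.838

φ_{22} = (r_2 − r_1²) / (1 − r_1²)
r_1² = (-0.115)² = 0.013225
Numerator = 0.84 − 0.0132 = 0.8268; denominator = 1 − 0.0132 = 0.9868
φ_{22} = 0.8268 / 0.9868 = 0.838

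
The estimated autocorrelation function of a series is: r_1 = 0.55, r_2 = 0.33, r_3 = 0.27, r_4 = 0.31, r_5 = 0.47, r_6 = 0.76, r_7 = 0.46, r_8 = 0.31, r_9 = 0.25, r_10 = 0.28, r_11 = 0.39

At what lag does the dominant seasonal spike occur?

The largest autocorrelation is r_6 = 0.76; the remaining lags stay at or below 0.55. The elevated value at lag 1 (0.55), dropping to 0.33 at lag 2, reflects decaying short-term dependence rather than seasonality.
The dominant spike at lag 6 indicates a seasonal period of 6.

6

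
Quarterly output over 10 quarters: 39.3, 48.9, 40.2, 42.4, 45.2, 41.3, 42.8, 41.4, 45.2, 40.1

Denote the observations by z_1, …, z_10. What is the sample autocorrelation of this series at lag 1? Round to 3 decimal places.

Mean z̄ = (39.3 + 48.9 + 40.2 + 42.4 + 45.2 + 41.3 + 42.8 + 41.4 + 45.2 + 40.1)/10 = 42.6800
Numerator Σ_{t=1}^{9}(z_t−z̄)(z_{t+1}−z̄) = -49.9844
Denominator Σ(z_t−z̄)² = 79.2560
r_1 = -49.9844 / 79.2560 = -0.631

-0.631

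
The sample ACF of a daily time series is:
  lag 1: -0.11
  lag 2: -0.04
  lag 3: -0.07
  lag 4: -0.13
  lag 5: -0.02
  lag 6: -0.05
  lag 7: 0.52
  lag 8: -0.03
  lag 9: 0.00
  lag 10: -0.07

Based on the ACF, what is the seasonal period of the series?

The largest autocorrelation is r_7 = 0.52; the remaining lags stay at or below 0.00.
The dominant spike at lag 7 indicates a seasonal period of 7.

7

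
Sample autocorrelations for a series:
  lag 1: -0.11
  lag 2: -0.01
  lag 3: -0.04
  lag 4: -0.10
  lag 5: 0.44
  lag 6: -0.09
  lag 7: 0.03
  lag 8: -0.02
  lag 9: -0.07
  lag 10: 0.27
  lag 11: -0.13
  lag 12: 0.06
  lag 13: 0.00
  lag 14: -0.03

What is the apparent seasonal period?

5

The largest autocorrelation is r_5 = 0.44, with a weaker echo at lag 10 (0.27); the remaining lags stay at or below 0.06.
The dominant spike at lag 5 indicates a seasonal period of 5.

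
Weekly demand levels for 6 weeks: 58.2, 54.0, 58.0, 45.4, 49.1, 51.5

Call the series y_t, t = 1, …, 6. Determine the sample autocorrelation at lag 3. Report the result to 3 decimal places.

-0.401

Mean ȳ = (58.2 + 54.0 + 58.0 + 45.4 + 49.1 + 51.5)/6 = 52.7000
Deviations from mean: 5.5000, 1.3000, 5.3000, -7.3000, -3.6000, -1.2000
Σ(y_t−ȳ)(y_{t+3}−ȳ) = (-40.1500) + (-4.6800) + (-6.3600) = -51.1900
Denominator Σ(y_t−ȳ)² = 127.7200
r_3 = -51.1900 / 127.7200 = -0.401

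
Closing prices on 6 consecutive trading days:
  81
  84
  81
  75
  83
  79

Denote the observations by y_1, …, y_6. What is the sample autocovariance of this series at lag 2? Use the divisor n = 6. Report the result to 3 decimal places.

Mean ȳ = (81 + 84 + 81 + 75 + 83 + 79)/6 = 80.5000
Σ_{t=1}^{4}(y_t−ȳ)(y_{t+2}−ȳ) = -9.5000
γ_2 = -9.5000 / 6 = -1.583

-1.583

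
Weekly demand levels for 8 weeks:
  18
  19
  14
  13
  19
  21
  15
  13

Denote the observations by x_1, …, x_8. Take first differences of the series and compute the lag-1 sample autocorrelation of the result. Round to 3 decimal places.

First differences Δx: 1, -5, -1, 6, 2, -6, -2
Mean of differences = -0.7143
Numerator Σ(Δx_t−Δx̄)(Δx_{t+1}−Δx̄) = 2.6327
Denominator Σ(Δx_t−Δx̄)² = 103.4286
r_1(Δx) = 2.6327 / 103.4286 = 0.025

0.025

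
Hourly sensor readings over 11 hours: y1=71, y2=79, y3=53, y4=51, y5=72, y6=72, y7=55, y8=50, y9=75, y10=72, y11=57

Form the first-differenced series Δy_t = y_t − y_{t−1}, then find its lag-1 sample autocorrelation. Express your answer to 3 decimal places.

First differences Δy: 8, -26, -2, 21, 0, -17, -5, 25, -3, -15
Mean of differences = -1.4000
Numerator Σ(Δy_t−Δȳ)(Δy_{t+1}−Δȳ) = -279.7600
Denominator Σ(Δy_t−Δȳ)² = 2338.4000
r_1(Δy) = -279.7600 / 2338.4000 = -0.120

-0.120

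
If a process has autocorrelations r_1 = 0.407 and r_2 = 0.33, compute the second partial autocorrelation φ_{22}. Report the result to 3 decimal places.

φ_{22} = (r_2 − r_1²) / (1 − r_1²)
r_1² = (0.407)² = 0.165649
Numerator = 0.33 − 0.1656 = 0.1644; denominator = 1 − 0.1656 = 0.8344
φ_{22} = 0.1644 / 0.8344 = 0.197

0.197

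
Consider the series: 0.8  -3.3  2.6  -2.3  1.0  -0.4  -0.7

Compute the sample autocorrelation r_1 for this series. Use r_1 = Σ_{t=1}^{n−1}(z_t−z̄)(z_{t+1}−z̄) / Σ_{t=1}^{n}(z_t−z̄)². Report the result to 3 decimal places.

Mean z̄ = (0.8 − 3.3 + 2.6 − 2.3 + 1.0 − 0.4 − 0.7)/7 = -0.3286
Numerator Σ_{t=1}^{6}(z_t−z̄)(z_{t+1}−z̄) = -20.5165
Denominator Σ(z_t−z̄)² = 24.4743
r_1 = -20.5165 / 24.4743 = -0.838

-0.838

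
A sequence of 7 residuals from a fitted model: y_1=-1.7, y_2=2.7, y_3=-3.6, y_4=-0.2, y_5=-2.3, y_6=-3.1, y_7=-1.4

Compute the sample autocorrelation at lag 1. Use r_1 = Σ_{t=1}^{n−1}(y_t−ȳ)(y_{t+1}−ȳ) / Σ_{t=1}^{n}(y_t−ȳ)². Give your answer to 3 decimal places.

Mean ȳ = (-1.7 + 2.7 − 3.6 − 0.2 − 2.3 − 3.1 − 1.4)/7 = -1.3714
Deviations from mean: -0.3286, 4.0714, -2.2286, 1.1714, -0.9286, -1.7286, -0.0286
Σ(y_t−ȳ)(y_{t+1}−ȳ) = (-1.3378) + (-9.0735) + (-2.6106) + (-1.0878) + (1.6051) + (0.0494) = -12.4551
Denominator Σ(y_t−ȳ)² = 26.8743
r_1 = -12.4551 / 26.8743 = -0.463

-0.463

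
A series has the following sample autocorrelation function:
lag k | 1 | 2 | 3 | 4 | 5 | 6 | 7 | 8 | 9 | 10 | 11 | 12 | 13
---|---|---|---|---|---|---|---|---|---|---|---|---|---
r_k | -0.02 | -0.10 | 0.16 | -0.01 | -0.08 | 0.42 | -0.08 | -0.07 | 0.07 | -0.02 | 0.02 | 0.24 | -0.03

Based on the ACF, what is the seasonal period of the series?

The largest autocorrelation is r_6 = 0.42, with a weaker echo at lag 12 (0.24); the remaining lags stay at or below 0.16.
The dominant spike at lag 6 indicates a seasonal period of 6.

6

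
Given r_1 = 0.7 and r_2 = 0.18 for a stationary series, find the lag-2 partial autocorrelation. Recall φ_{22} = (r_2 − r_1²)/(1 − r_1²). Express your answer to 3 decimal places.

-0.608

φ_{22} = (r_2 − r_1²) / (1 − r_1²)
r_1² = (0.7)² = 0.49
Numerator = 0.18 − 0.4900 = -0.3100; denominator = 1 − 0.4900 = 0.5100
φ_{22} = -0.3100 / 0.5100 = -0.608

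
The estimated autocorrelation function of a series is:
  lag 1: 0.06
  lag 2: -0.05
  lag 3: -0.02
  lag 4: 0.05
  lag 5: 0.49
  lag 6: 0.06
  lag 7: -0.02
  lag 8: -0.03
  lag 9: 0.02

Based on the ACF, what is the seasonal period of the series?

The largest autocorrelation is r_5 = 0.49; the remaining lags stay at or below 0.06.
The dominant spike at lag 5 indicates a seasonal period of 5.

5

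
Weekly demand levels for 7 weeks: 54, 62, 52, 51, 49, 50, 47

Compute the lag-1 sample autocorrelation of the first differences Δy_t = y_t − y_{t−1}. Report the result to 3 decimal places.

-0.517

First differences Δy: 8, -10, -1, -2, 1, -3
Mean of differences = -1.1667
Numerator Σ(Δy_t−Δȳ)(Δy_{t+1}−Δȳ) = -88.3611
Denominator Σ(Δy_t−Δȳ)² = 170.8333
r_1(Δy) = -88.3611 / 170.8333 = -0.517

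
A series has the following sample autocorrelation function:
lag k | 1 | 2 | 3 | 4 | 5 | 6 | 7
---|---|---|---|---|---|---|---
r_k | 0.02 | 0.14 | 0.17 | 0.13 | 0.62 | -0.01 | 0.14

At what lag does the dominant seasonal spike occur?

5

The largest autocorrelation is r_5 = 0.62; the remaining lags stay at or below 0.17.
The dominant spike at lag 5 indicates a seasonal period of 5.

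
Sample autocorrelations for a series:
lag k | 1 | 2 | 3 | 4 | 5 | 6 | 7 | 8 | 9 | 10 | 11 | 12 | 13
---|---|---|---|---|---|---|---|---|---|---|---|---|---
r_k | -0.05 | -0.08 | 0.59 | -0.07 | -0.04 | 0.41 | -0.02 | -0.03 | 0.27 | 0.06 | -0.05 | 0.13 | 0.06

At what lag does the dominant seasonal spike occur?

The largest autocorrelation is r_3 = 0.59, with weaker echoes at lags 6 (0.41) and 9 (0.27); the remaining lags stay at or below 0.13.
The dominant spike at lag 3 indicates a seasonal period of 3.

3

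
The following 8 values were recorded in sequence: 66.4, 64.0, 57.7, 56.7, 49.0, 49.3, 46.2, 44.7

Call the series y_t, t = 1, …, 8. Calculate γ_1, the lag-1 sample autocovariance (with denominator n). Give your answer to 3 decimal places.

Mean ȳ = (66.4 + 64.0 + 57.7 + 56.7 + 49.0 + 49.3 + 46.2 + 44.7)/8 = 54.2500
Deviations: 12.1500, 9.7500, 3.4500, 2.4500, -5.2500, -4.9500, -8.0500, -9.5500
Σ_{t=1}^{7}(y_t−ȳ)(y_{t+1}−ȳ) = 290.4025
γ_1 = 290.4025 / 8 = 36.300

36.300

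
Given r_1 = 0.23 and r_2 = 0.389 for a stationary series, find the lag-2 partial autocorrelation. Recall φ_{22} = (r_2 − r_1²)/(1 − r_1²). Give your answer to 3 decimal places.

φ_{22} = (r_2 − r_1²) / (1 − r_1²)
r_1² = (0.23)² = 0.0529
Numerator = 0.389 − 0.0529 = 0.3361; denominator = 1 − 0.0529 = 0.9471
φ_{22} = 0.3361 / 0.9471 = 0.355

0.355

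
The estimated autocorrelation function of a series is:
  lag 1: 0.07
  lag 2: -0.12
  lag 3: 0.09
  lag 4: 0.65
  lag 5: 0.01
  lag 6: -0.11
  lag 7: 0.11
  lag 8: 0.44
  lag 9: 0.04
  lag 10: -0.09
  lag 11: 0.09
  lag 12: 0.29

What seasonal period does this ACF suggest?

The largest autocorrelation is r_4 = 0.65, with weaker echoes at lags 8 (0.44) and 12 (0.29); the remaining lags stay at or below 0.11.
The dominant spike at lag 4 indicates a seasonal period of 4.

4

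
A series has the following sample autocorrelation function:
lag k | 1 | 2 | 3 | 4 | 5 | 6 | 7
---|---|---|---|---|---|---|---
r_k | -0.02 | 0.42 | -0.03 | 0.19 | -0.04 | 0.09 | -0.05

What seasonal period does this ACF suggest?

2

The largest autocorrelation is r_2 = 0.42, with a weaker echo at lag 4 (0.19); the remaining lags stay at or below 0.09.
The dominant spike at lag 2 indicates a seasonal period of 2.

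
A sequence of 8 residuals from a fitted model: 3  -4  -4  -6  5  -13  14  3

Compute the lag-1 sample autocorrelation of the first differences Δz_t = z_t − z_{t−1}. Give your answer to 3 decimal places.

-0.744

First differences Δz: -7, 0, -2, 11, -18, 27, -11
Mean of differences = 0.0000
Numerator Σ(Δz_t−Δz̄)(Δz_{t+1}−Δz̄) = -1003.0000
Denominator Σ(Δz_t−Δz̄)² = 1348.0000
r_1(Δz) = -1003.0000 / 1348.0000 = -0.744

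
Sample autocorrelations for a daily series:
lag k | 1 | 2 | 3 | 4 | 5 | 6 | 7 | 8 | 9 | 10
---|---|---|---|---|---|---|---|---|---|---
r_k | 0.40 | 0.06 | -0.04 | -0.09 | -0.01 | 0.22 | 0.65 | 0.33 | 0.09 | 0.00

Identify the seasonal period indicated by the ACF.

The largest autocorrelation is r_7 = 0.65; the remaining lags stay at or below 0.40. The elevated value at lag 1 (0.40), dropping to 0.06 at lag 2, reflects decaying short-term dependence rather than seasonality.
The dominant spike at lag 7 indicates a seasonal period of 7.

7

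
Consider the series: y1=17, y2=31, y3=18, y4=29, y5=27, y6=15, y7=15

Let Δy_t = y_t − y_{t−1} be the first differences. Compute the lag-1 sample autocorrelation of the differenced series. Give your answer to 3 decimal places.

First differences Δy: 14, -13, 11, -2, -12, 0
Mean of differences = -0.3333
Numerator Σ(Δy_t−Δȳ)(Δy_{t+1}−Δȳ) = -328.4444
Denominator Σ(Δy_t−Δȳ)² = 633.3333
r_1(Δy) = -328.4444 / 633.3333 = -0.519

-0.519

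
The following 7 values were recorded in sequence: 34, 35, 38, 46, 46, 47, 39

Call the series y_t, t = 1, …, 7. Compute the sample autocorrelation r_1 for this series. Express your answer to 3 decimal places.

0.490

Mean ȳ = (34 + 35 + 38 + 46 + 46 + 47 + 39)/7 = 40.7143
Deviations from mean: -6.7143, -5.7143, -2.7143, 5.2857, 5.2857, 6.2857, -1.7143
Numerator Σ_{t=1}^{6}(y_t−ȳ)(y_{t+1}−ȳ) = 89.9184
Denominator Σ(y_t−ȳ)² = 183.4286
r_1 = 89.9184 / 183.4286 = 0.490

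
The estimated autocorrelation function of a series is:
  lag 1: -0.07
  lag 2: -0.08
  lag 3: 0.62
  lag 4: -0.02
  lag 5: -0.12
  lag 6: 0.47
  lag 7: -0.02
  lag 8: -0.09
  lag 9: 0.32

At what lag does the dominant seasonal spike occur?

3

The largest autocorrelation is r_3 = 0.62, with weaker echoes at lags 6 (0.47) and 9 (0.32); the remaining lags stay at or below -0.02.
The dominant spike at lag 3 indicates a seasonal period of 3.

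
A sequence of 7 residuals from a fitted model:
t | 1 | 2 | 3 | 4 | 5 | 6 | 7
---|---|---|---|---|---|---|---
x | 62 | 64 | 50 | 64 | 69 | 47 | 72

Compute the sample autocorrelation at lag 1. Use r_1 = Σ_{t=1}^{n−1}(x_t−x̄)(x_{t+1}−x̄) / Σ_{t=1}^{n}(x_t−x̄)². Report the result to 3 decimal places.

Mean x̄ = (62 + 64 + 50 + 64 + 69 + 47 + 72)/7 = 61.1429
Σ(x_t−x̄)(x_{t+1}−x̄) = (2.4490) + (-31.8367) + (-31.8367) + (22.4490) + (-111.1224) + (-153.5510) = -303.4490
Denominator Σ(x_t−x̄)² = 520.8571
r_1 = -303.4490 / 520.8571 = -0.583

-0.583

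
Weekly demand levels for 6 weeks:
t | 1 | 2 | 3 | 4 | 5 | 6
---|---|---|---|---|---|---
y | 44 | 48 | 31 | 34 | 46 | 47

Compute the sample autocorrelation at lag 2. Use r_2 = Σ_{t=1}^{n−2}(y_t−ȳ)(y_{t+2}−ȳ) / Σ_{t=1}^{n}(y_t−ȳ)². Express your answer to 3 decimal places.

Mean ȳ = (44 + 48 + 31 + 34 + 46 + 47)/6 = 41.6667
Deviations from mean: 2.3333, 6.3333, -10.6667, -7.6667, 4.3333, 5.3333
Σ(y_t−ȳ)(y_{t+2}−ȳ) = (-24.8889) + (-48.5556) + (-46.2222) + (-40.8889) = -160.5556
Denominator Σ(y_t−ȳ)² = 265.3333
r_2 = -160.5556 / 265.3333 = -0.605

-0.605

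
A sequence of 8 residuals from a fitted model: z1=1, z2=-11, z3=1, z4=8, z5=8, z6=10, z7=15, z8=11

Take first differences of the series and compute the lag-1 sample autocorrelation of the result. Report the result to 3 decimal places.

First differences Δz: -12, 12, 7, 0, 2, 5, -4
Mean of differences = 1.4286
Numerator Σ(Δz_t−Δz̄)(Δz_{t+1}−Δz̄) = -109.1837
Denominator Σ(Δz_t−Δz̄)² = 367.7143
r_1(Δz) = -109.1837 / 367.7143 = -0.297

-0.297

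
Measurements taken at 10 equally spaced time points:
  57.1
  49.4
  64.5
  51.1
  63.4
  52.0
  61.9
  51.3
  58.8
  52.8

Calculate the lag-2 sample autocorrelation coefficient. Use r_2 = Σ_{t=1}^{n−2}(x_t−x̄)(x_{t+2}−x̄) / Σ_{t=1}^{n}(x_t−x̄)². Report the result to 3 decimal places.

0.755

Mean x̄ = (57.1 + 49.4 + 64.5 + 51.1 + 63.4 + 52.0 + 61.9 + 51.3 + 58.8 + 52.8)/10 = 56.2300
Numerator Σ_{t=1}^{8}(x_t−x̄)(x_{t+2}−x̄) = 216.2182
Denominator Σ(x_t−x̄)² = 286.2410
r_2 = 216.2182 / 286.2410 = 0.755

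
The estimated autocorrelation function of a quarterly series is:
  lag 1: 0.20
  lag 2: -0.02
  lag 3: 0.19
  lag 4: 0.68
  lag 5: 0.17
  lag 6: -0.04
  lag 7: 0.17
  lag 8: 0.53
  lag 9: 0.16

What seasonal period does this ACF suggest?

4

The largest autocorrelation is r_4 = 0.68, with a weaker echo at lag 8 (0.53); the remaining lags stay at or below 0.20.
The dominant spike at lag 4 indicates a seasonal period of 4.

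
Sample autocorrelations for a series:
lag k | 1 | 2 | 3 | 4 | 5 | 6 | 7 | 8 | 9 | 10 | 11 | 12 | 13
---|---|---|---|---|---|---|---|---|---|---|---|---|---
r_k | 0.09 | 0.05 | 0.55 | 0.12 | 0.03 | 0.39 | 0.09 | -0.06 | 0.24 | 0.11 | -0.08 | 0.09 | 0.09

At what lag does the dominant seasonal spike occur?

3

The largest autocorrelation is r_3 = 0.55, with weaker echoes at lags 6 (0.39) and 9 (0.24); the remaining lags stay at or below 0.12.
The dominant spike at lag 3 indicates a seasonal period of 3.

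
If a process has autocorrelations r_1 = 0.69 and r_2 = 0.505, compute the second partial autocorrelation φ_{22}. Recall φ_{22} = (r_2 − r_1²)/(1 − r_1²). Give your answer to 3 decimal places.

φ_{22} = (r_2 − r_1²) / (1 − r_1²)
r_1² = (0.69)² = 0.4761
Numerator = 0.505 − 0.4761 = 0.0289; denominator = 1 − 0.4761 = 0.5239
φ_{22} = 0.0289 / 0.5239 = 0.055

0.055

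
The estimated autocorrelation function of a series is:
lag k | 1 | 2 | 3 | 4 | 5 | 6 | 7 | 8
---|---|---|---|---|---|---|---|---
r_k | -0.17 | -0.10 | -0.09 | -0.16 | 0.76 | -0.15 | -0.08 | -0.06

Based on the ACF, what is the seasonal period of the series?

5

The largest autocorrelation is r_5 = 0.76; the remaining lags stay at or below -0.06.
The dominant spike at lag 5 indicates a seasonal period of 5.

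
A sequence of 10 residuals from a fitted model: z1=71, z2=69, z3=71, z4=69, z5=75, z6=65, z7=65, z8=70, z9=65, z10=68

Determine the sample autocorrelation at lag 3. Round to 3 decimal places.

Mean z̄ = (71 + 69 + 71 + 69 + 75 + 65 + 65 + 70 + 65 + 68)/10 = 68.8000
Numerator Σ_{t=1}^{7}(z_t−z̄)(z_{t+3}−z̄) = 17.4800
Denominator Σ(z_t−z̄)² = 93.6000
r_3 = 17.4800 / 93.6000 = 0.187

0.187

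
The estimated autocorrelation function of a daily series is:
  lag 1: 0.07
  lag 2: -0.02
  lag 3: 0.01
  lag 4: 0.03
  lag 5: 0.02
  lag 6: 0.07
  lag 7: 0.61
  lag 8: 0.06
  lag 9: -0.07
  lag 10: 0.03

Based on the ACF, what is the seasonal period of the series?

7

The largest autocorrelation is r_7 = 0.61; the remaining lags stay at or below 0.07.
The dominant spike at lag 7 indicates a seasonal period of 7.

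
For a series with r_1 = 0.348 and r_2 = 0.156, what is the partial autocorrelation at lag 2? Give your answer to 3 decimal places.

φ_{22} = (r_2 − r_1²) / (1 − r_1²)
r_1² = (0.348)² = 0.121104
Numerator = 0.156 − 0.1211 = 0.0349; denominator = 1 − 0.1211 = 0.8789
φ_{22} = 0.0349 / 0.8789 = 0.040

0.040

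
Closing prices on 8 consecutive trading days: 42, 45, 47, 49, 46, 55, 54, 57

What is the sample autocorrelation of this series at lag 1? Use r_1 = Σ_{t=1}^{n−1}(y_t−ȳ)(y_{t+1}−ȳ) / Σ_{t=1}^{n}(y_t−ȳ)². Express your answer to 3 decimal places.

Mean ȳ = (42 + 45 + 47 + 49 + 46 + 55 + 54 + 57)/8 = 49.3750
Deviations from mean: -7.3750, -4.3750, -2.3750, -0.3750, -3.3750, 5.6250, 4.6250, 7.6250
Σ(y_t−ȳ)(y_{t+1}−ȳ) = (32.2656) + (10.3906) + (0.8906) + (1.2656) + (-18.9844) + (26.0156) + (35.2656) = 87.1094
Denominator Σ(y_t−ȳ)² = 201.8750
r_1 = 87.1094 / 201.8750 = 0.432

0.432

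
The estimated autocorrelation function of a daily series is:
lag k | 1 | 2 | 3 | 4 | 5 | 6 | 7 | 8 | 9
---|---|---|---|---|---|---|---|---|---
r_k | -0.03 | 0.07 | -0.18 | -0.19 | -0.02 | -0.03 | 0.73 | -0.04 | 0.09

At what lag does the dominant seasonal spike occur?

The largest autocorrelation is r_7 = 0.73; the remaining lags stay at or below 0.09.
The dominant spike at lag 7 indicates a seasonal period of 7.

7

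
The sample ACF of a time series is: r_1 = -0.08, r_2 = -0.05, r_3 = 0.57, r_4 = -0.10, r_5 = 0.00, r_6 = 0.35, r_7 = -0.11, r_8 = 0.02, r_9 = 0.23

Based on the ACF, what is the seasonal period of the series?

3

The largest autocorrelation is r_3 = 0.57, with weaker echoes at lags 6 (0.35) and 9 (0.23); the remaining lags stay at or below 0.02.
The dominant spike at lag 3 indicates a seasonal period of 3.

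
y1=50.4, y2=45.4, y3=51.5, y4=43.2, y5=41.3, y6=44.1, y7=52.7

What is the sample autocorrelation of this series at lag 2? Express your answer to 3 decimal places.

-0.213

Mean ȳ = (50.4 + 45.4 + 51.5 + 43.2 + 41.3 + 44.1 + 52.7)/7 = 46.9429
Deviations from mean: 3.4571, -1.5429, 4.5571, -3.7429, -5.6429, -2.8429, 5.7571
Numerator Σ_{t=1}^{5}(y_t−ȳ)(y_{t+2}−ȳ) = -26.0322
Denominator Σ(y_t−ȳ)² = 122.1771
r_2 = -26.0322 / 122.1771 = -0.213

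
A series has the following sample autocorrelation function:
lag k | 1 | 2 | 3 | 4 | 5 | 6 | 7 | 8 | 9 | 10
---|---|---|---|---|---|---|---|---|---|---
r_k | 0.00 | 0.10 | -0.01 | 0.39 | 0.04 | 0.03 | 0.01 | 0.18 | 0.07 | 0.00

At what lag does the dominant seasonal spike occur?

4

The largest autocorrelation is r_4 = 0.39, with a weaker echo at lag 8 (0.18); the remaining lags stay at or below 0.10.
The dominant spike at lag 4 indicates a seasonal period of 4.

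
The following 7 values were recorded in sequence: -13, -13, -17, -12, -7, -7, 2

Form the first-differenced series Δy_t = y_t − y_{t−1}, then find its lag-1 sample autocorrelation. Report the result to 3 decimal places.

-0.148

First differences Δy: 0, -4, 5, 5, 0, 9
Mean of differences = 2.5000
Numerator Σ(Δy_t−Δȳ)(Δy_{t+1}−Δȳ) = -16.2500
Denominator Σ(Δy_t−Δȳ)² = 109.5000
r_1(Δy) = -16.2500 / 109.5000 = -0.148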